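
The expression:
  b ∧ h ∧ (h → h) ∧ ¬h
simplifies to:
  False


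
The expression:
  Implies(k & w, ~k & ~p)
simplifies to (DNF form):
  ~k | ~w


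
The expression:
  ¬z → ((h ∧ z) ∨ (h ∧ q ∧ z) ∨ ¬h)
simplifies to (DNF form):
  z ∨ ¬h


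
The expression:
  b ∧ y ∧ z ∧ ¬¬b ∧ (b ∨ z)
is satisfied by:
  {z: True, b: True, y: True}


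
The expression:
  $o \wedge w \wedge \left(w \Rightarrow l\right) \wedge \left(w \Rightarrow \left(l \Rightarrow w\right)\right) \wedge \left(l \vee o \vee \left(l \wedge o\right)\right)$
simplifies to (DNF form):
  $l \wedge o \wedge w$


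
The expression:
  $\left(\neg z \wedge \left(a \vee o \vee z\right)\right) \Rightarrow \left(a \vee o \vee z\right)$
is always true.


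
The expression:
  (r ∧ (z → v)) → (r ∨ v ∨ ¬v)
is always true.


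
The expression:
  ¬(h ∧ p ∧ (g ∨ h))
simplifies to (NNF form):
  ¬h ∨ ¬p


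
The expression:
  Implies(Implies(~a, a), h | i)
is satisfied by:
  {i: True, h: True, a: False}
  {i: True, h: False, a: False}
  {h: True, i: False, a: False}
  {i: False, h: False, a: False}
  {i: True, a: True, h: True}
  {i: True, a: True, h: False}
  {a: True, h: True, i: False}


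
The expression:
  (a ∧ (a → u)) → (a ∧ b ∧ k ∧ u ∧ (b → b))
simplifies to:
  (b ∧ k) ∨ ¬a ∨ ¬u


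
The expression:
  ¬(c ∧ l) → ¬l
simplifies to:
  c ∨ ¬l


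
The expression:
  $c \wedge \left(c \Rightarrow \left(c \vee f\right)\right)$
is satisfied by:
  {c: True}


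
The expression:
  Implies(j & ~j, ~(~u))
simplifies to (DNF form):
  True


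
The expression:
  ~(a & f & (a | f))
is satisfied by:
  {a: False, f: False}
  {f: True, a: False}
  {a: True, f: False}


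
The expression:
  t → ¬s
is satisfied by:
  {s: False, t: False}
  {t: True, s: False}
  {s: True, t: False}


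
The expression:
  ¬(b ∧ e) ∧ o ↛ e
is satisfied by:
  {o: True, e: False}


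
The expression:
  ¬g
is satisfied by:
  {g: False}


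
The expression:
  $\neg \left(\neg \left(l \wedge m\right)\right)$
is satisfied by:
  {m: True, l: True}


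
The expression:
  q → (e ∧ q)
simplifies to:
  e ∨ ¬q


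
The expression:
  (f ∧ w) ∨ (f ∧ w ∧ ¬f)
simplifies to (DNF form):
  f ∧ w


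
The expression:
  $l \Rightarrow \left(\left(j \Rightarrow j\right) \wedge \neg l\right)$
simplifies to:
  $\neg l$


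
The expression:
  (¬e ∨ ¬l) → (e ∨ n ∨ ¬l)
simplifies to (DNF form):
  e ∨ n ∨ ¬l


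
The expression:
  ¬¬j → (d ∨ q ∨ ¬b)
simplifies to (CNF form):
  d ∨ q ∨ ¬b ∨ ¬j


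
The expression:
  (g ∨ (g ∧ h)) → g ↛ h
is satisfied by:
  {h: False, g: False}
  {g: True, h: False}
  {h: True, g: False}


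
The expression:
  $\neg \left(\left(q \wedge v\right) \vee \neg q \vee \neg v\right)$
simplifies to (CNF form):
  $\text{False}$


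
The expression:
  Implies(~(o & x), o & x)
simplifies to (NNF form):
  o & x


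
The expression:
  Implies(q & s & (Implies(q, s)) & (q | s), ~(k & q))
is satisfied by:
  {s: False, k: False, q: False}
  {q: True, s: False, k: False}
  {k: True, s: False, q: False}
  {q: True, k: True, s: False}
  {s: True, q: False, k: False}
  {q: True, s: True, k: False}
  {k: True, s: True, q: False}


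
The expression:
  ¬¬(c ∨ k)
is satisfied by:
  {k: True, c: True}
  {k: True, c: False}
  {c: True, k: False}


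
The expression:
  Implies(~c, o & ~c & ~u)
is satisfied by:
  {c: True, o: True, u: False}
  {c: True, o: False, u: False}
  {c: True, u: True, o: True}
  {c: True, u: True, o: False}
  {o: True, u: False, c: False}


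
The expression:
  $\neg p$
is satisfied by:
  {p: False}


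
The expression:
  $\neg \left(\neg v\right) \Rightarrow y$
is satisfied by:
  {y: True, v: False}
  {v: False, y: False}
  {v: True, y: True}


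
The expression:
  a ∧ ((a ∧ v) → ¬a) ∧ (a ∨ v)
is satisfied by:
  {a: True, v: False}


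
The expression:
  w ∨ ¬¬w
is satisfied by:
  {w: True}


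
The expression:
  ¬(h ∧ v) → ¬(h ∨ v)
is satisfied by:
  {v: False, h: False}
  {h: True, v: True}


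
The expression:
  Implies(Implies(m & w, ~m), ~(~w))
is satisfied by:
  {w: True}


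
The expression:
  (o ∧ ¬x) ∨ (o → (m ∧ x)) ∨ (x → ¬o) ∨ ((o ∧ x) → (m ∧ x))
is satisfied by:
  {m: True, o: False, x: False}
  {o: False, x: False, m: False}
  {x: True, m: True, o: False}
  {x: True, o: False, m: False}
  {m: True, o: True, x: False}
  {o: True, m: False, x: False}
  {x: True, o: True, m: True}


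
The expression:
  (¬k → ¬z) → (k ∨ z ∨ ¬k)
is always true.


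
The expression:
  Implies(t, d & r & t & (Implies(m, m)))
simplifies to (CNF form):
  (d | ~t) & (r | ~t)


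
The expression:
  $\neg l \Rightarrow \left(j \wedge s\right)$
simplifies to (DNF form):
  $l \vee \left(j \wedge s\right)$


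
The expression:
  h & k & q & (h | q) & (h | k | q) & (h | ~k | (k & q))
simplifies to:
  h & k & q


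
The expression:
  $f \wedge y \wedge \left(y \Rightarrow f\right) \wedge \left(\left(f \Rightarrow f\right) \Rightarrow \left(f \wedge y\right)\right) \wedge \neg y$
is never true.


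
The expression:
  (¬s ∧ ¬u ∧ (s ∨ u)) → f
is always true.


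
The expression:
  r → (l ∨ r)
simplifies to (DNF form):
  True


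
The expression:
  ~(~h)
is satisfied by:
  {h: True}


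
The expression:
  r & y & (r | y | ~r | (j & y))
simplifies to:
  r & y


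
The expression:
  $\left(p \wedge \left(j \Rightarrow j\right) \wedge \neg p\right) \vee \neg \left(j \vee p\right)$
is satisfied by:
  {p: False, j: False}


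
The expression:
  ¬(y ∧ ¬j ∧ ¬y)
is always true.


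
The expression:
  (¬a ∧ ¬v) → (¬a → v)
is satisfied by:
  {a: True, v: True}
  {a: True, v: False}
  {v: True, a: False}


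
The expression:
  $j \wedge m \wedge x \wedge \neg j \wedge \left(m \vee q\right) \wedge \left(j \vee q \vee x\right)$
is never true.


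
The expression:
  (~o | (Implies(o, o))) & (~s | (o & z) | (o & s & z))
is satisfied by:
  {z: True, o: True, s: False}
  {z: True, o: False, s: False}
  {o: True, z: False, s: False}
  {z: False, o: False, s: False}
  {z: True, s: True, o: True}


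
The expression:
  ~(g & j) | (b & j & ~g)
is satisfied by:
  {g: False, j: False}
  {j: True, g: False}
  {g: True, j: False}


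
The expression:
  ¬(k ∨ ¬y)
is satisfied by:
  {y: True, k: False}


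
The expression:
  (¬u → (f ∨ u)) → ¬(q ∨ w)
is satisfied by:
  {w: False, u: False, q: False, f: False}
  {f: True, w: False, u: False, q: False}
  {q: True, w: False, u: False, f: False}
  {u: True, f: False, w: False, q: False}
  {f: True, u: True, w: False, q: False}
  {w: True, f: False, u: False, q: False}
  {q: True, w: True, f: False, u: False}


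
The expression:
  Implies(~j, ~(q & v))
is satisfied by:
  {j: True, v: False, q: False}
  {j: False, v: False, q: False}
  {q: True, j: True, v: False}
  {q: True, j: False, v: False}
  {v: True, j: True, q: False}
  {v: True, j: False, q: False}
  {v: True, q: True, j: True}


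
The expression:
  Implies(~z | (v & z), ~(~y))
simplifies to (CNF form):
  (y | z) & (y | ~v)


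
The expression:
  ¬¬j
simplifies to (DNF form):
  j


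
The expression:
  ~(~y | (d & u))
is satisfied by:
  {y: True, u: False, d: False}
  {y: True, d: True, u: False}
  {y: True, u: True, d: False}


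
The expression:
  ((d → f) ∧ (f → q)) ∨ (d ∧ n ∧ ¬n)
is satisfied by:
  {q: True, d: False, f: False}
  {d: False, f: False, q: False}
  {f: True, q: True, d: False}
  {f: True, q: True, d: True}


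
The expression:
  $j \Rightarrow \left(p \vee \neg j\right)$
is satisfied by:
  {p: True, j: False}
  {j: False, p: False}
  {j: True, p: True}


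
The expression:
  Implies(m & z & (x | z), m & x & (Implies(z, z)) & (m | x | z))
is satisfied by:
  {x: True, m: False, z: False}
  {m: False, z: False, x: False}
  {x: True, z: True, m: False}
  {z: True, m: False, x: False}
  {x: True, m: True, z: False}
  {m: True, x: False, z: False}
  {x: True, z: True, m: True}


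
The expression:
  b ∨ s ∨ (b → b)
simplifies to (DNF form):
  True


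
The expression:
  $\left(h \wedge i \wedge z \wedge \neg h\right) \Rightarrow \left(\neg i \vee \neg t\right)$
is always true.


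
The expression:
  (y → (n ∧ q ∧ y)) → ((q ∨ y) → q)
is always true.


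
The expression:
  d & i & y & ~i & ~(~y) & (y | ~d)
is never true.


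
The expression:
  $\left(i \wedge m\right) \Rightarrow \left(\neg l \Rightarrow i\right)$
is always true.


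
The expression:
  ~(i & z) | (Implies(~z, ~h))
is always true.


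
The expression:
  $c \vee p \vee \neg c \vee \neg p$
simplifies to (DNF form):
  $\text{True}$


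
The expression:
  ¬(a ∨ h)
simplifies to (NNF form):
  ¬a ∧ ¬h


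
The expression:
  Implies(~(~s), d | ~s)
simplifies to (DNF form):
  d | ~s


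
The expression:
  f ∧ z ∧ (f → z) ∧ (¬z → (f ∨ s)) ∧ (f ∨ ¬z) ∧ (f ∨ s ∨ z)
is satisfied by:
  {z: True, f: True}


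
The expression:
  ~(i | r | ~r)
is never true.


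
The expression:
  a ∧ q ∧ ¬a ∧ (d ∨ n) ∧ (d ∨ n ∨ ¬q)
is never true.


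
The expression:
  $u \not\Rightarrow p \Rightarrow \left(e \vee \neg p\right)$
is always true.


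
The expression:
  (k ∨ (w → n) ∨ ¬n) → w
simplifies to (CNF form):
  w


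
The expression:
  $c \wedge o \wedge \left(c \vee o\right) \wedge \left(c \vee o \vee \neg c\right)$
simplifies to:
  $c \wedge o$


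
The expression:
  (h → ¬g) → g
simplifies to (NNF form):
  g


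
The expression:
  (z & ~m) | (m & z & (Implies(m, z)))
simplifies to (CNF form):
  z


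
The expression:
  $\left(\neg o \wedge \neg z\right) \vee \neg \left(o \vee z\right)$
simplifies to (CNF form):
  $\neg o \wedge \neg z$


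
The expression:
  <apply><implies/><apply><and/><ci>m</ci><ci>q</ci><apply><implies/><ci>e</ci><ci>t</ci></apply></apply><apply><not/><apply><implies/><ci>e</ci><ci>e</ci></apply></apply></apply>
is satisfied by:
  {e: True, t: False, m: False, q: False}
  {q: False, t: False, e: False, m: False}
  {e: True, t: True, q: False, m: False}
  {t: True, q: False, e: False, m: False}
  {q: True, e: True, t: False, m: False}
  {q: True, t: False, e: False, m: False}
  {q: True, e: True, t: True, m: False}
  {q: True, t: True, e: False, m: False}
  {m: True, e: True, q: False, t: False}
  {m: True, q: False, t: False, e: False}
  {m: True, e: True, t: True, q: False}
  {m: True, t: True, q: False, e: False}
  {m: True, e: True, q: True, t: False}


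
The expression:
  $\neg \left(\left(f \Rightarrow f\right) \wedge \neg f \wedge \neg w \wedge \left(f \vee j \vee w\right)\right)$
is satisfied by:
  {w: True, f: True, j: False}
  {w: True, f: False, j: False}
  {f: True, w: False, j: False}
  {w: False, f: False, j: False}
  {j: True, w: True, f: True}
  {j: True, w: True, f: False}
  {j: True, f: True, w: False}


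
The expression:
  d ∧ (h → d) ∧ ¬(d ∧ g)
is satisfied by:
  {d: True, g: False}


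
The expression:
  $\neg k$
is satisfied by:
  {k: False}


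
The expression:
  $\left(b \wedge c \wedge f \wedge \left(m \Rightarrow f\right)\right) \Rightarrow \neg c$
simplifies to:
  $\neg b \vee \neg c \vee \neg f$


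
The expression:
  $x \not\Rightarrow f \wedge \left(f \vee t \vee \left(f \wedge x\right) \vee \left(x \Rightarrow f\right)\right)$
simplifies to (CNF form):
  $t \wedge x \wedge \neg f$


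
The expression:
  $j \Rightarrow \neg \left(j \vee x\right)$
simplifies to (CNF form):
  $\neg j$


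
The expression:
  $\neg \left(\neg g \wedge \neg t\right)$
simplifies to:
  $g \vee t$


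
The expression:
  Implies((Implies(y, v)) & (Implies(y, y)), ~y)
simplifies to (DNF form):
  ~v | ~y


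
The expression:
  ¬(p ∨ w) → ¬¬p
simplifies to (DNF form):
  p ∨ w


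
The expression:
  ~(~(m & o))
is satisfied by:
  {m: True, o: True}


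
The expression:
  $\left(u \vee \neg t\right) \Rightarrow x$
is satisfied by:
  {x: True, t: True, u: False}
  {x: True, u: False, t: False}
  {x: True, t: True, u: True}
  {x: True, u: True, t: False}
  {t: True, u: False, x: False}


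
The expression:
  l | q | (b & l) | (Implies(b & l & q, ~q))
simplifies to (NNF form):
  True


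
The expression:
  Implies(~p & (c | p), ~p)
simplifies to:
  True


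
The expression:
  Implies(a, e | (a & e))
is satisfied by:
  {e: True, a: False}
  {a: False, e: False}
  {a: True, e: True}


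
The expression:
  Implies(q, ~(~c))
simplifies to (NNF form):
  c | ~q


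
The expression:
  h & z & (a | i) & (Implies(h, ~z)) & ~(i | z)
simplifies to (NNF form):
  False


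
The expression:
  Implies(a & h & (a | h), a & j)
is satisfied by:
  {j: True, a: False, h: False}
  {j: False, a: False, h: False}
  {h: True, j: True, a: False}
  {h: True, j: False, a: False}
  {a: True, j: True, h: False}
  {a: True, j: False, h: False}
  {a: True, h: True, j: True}


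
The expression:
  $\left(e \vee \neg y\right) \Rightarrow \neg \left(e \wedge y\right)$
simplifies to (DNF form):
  $\neg e \vee \neg y$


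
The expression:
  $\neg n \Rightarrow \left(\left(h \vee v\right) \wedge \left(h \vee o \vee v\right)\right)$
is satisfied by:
  {n: True, v: True, h: True}
  {n: True, v: True, h: False}
  {n: True, h: True, v: False}
  {n: True, h: False, v: False}
  {v: True, h: True, n: False}
  {v: True, h: False, n: False}
  {h: True, v: False, n: False}


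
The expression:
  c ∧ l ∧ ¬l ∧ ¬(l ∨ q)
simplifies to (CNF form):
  False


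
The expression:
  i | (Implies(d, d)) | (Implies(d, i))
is always true.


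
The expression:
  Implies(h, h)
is always true.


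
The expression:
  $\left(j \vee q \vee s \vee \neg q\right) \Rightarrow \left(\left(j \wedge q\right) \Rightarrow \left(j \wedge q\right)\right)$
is always true.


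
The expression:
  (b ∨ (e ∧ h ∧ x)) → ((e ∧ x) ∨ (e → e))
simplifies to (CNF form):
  True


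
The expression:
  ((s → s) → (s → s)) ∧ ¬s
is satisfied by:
  {s: False}


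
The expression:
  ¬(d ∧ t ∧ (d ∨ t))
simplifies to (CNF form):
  ¬d ∨ ¬t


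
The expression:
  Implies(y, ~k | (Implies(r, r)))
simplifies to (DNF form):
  True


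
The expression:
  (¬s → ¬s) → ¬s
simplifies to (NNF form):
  ¬s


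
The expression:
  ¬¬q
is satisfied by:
  {q: True}


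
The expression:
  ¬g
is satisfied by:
  {g: False}


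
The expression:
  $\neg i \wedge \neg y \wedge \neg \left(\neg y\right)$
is never true.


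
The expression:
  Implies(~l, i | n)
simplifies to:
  i | l | n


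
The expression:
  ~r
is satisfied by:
  {r: False}


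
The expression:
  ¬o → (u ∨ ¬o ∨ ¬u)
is always true.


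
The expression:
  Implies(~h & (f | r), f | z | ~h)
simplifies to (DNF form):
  True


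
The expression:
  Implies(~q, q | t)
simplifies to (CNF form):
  q | t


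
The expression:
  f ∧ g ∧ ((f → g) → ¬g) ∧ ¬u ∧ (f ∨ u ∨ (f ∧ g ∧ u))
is never true.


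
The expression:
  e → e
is always true.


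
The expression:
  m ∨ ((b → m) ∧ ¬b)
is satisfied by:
  {m: True, b: False}
  {b: False, m: False}
  {b: True, m: True}


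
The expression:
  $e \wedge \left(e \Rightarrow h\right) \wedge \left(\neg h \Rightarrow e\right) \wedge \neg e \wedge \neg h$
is never true.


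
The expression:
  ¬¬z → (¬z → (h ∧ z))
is always true.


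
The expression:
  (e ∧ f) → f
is always true.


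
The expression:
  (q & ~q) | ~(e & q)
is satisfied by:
  {e: False, q: False}
  {q: True, e: False}
  {e: True, q: False}


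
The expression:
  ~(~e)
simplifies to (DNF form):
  e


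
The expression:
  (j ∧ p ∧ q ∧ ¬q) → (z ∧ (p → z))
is always true.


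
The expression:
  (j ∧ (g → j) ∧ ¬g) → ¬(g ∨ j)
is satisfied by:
  {g: True, j: False}
  {j: False, g: False}
  {j: True, g: True}


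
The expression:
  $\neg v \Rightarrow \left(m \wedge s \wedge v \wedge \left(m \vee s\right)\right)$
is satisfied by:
  {v: True}


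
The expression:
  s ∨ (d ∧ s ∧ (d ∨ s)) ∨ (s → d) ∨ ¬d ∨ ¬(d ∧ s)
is always true.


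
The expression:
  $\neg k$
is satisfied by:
  {k: False}


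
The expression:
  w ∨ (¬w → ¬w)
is always true.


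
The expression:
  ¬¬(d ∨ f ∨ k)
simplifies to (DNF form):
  d ∨ f ∨ k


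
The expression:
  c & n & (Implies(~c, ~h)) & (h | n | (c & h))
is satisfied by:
  {c: True, n: True}


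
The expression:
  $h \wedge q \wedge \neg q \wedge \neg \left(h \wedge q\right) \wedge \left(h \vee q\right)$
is never true.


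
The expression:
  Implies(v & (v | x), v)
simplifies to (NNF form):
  True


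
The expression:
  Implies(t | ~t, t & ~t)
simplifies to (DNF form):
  False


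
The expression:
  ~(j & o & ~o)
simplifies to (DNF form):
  True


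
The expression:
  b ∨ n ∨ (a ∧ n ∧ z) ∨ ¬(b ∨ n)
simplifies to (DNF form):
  True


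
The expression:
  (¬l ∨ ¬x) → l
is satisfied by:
  {l: True}


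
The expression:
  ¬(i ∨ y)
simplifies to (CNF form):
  ¬i ∧ ¬y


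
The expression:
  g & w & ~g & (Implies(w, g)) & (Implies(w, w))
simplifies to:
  False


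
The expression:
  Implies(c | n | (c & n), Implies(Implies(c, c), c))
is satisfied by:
  {c: True, n: False}
  {n: False, c: False}
  {n: True, c: True}


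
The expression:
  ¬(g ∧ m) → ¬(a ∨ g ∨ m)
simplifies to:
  (g ∨ ¬a) ∧ (g ∨ ¬m) ∧ (m ∨ ¬g)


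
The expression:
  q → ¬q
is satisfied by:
  {q: False}


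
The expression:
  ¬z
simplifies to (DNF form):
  ¬z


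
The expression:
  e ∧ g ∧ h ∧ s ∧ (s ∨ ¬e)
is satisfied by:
  {h: True, e: True, s: True, g: True}


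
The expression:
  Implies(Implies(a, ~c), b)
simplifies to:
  b | (a & c)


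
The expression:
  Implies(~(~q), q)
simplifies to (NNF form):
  True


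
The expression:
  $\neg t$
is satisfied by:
  {t: False}


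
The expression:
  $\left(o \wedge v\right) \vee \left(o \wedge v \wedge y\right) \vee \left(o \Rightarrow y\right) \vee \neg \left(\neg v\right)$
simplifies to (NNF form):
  $v \vee y \vee \neg o$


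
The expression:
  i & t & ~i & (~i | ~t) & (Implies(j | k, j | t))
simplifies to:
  False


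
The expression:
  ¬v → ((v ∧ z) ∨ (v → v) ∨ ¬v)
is always true.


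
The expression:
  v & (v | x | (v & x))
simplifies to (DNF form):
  v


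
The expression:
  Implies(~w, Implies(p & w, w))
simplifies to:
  True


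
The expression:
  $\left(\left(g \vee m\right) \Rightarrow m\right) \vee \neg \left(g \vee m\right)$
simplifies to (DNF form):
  $m \vee \neg g$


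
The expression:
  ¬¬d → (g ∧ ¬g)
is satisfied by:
  {d: False}


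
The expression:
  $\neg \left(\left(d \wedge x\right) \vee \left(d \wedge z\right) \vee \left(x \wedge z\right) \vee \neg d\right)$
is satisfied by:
  {d: True, x: False, z: False}


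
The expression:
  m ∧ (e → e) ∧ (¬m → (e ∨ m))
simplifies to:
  m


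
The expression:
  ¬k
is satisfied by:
  {k: False}


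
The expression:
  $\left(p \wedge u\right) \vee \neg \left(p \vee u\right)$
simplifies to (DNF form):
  $\left(p \wedge u\right) \vee \left(\neg p \wedge \neg u\right)$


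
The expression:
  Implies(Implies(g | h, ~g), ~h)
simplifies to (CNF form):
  g | ~h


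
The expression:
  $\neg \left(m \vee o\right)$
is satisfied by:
  {o: False, m: False}


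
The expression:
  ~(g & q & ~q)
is always true.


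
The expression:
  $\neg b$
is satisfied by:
  {b: False}


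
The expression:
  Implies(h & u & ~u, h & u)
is always true.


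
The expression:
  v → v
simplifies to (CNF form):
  True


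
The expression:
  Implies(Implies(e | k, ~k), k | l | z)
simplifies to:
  k | l | z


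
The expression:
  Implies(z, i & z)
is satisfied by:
  {i: True, z: False}
  {z: False, i: False}
  {z: True, i: True}


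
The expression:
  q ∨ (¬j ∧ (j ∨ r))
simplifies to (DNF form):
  q ∨ (r ∧ ¬j)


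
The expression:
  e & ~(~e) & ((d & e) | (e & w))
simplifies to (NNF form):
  e & (d | w)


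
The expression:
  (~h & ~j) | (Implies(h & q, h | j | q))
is always true.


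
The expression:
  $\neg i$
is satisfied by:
  {i: False}


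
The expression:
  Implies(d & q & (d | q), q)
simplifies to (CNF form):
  True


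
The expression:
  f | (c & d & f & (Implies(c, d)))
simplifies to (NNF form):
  f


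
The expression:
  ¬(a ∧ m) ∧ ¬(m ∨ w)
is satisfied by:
  {w: False, m: False}


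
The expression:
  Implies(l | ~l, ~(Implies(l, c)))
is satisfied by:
  {l: True, c: False}


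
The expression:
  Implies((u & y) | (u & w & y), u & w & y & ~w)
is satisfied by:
  {u: False, y: False}
  {y: True, u: False}
  {u: True, y: False}


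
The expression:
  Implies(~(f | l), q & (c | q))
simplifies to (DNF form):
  f | l | q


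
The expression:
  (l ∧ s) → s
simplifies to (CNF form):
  True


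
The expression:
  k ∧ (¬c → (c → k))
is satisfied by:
  {k: True}


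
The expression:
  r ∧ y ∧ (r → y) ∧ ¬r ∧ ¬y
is never true.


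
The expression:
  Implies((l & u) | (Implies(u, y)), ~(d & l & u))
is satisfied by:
  {l: False, u: False, d: False}
  {d: True, l: False, u: False}
  {u: True, l: False, d: False}
  {d: True, u: True, l: False}
  {l: True, d: False, u: False}
  {d: True, l: True, u: False}
  {u: True, l: True, d: False}


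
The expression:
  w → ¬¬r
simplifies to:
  r ∨ ¬w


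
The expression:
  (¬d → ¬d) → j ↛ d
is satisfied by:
  {j: True, d: False}


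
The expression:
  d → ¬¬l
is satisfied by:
  {l: True, d: False}
  {d: False, l: False}
  {d: True, l: True}


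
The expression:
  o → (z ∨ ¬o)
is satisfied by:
  {z: True, o: False}
  {o: False, z: False}
  {o: True, z: True}


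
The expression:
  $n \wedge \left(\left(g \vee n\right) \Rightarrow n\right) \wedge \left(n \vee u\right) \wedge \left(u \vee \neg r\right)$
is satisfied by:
  {u: True, n: True, r: False}
  {n: True, r: False, u: False}
  {r: True, u: True, n: True}


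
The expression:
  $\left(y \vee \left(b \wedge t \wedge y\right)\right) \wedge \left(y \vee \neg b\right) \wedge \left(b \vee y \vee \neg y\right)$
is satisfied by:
  {y: True}


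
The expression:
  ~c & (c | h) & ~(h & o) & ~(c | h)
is never true.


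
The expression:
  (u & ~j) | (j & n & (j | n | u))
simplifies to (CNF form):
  (j | u) & (n | u) & (j | ~j) & (n | ~j)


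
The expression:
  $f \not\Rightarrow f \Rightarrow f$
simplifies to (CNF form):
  $\text{True}$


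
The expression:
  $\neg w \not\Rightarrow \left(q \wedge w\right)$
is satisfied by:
  {w: False}


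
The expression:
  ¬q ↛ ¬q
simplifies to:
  False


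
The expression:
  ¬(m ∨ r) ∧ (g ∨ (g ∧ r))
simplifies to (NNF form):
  g ∧ ¬m ∧ ¬r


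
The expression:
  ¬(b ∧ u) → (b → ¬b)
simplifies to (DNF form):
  u ∨ ¬b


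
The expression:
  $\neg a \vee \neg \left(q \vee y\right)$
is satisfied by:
  {q: False, a: False, y: False}
  {y: True, q: False, a: False}
  {q: True, y: False, a: False}
  {y: True, q: True, a: False}
  {a: True, y: False, q: False}


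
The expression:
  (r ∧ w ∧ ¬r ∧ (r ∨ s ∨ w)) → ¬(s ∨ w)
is always true.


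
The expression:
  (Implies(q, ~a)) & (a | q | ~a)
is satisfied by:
  {q: False, a: False}
  {a: True, q: False}
  {q: True, a: False}


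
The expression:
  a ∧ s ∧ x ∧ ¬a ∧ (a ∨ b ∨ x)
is never true.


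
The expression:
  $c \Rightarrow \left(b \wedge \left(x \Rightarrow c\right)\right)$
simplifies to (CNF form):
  $b \vee \neg c$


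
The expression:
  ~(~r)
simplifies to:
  r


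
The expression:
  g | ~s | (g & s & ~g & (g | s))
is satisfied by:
  {g: True, s: False}
  {s: False, g: False}
  {s: True, g: True}


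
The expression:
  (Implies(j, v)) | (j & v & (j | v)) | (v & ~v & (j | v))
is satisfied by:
  {v: True, j: False}
  {j: False, v: False}
  {j: True, v: True}


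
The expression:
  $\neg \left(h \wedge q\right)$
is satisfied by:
  {h: False, q: False}
  {q: True, h: False}
  {h: True, q: False}


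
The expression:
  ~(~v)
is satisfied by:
  {v: True}


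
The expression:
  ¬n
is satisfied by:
  {n: False}


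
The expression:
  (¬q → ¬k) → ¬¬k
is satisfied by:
  {k: True}


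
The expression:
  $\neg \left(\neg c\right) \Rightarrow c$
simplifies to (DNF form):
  $\text{True}$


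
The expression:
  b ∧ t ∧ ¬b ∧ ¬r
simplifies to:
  False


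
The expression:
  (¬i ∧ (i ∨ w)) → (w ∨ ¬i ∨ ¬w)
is always true.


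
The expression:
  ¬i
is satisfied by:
  {i: False}


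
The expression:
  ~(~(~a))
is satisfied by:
  {a: False}


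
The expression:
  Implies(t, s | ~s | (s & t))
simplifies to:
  True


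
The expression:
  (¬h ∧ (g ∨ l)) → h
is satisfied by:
  {h: True, g: False, l: False}
  {h: True, l: True, g: False}
  {h: True, g: True, l: False}
  {h: True, l: True, g: True}
  {l: False, g: False, h: False}


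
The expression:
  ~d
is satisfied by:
  {d: False}


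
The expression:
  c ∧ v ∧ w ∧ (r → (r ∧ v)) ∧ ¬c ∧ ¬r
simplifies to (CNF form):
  False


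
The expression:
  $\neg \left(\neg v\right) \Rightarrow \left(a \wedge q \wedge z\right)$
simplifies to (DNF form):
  $\left(a \wedge q \wedge z\right) \vee \neg v$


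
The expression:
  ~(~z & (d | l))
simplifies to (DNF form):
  z | (~d & ~l)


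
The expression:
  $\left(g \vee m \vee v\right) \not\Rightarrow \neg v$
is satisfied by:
  {v: True}


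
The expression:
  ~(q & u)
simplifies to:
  ~q | ~u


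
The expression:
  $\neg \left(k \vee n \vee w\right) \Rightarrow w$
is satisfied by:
  {n: True, k: True, w: True}
  {n: True, k: True, w: False}
  {n: True, w: True, k: False}
  {n: True, w: False, k: False}
  {k: True, w: True, n: False}
  {k: True, w: False, n: False}
  {w: True, k: False, n: False}


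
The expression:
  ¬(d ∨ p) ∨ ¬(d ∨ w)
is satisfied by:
  {d: False, p: False, w: False}
  {w: True, d: False, p: False}
  {p: True, d: False, w: False}


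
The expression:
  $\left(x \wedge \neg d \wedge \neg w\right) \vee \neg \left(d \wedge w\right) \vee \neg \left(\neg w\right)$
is always true.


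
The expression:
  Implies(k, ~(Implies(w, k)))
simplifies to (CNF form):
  ~k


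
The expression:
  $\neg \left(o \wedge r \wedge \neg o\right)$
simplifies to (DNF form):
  $\text{True}$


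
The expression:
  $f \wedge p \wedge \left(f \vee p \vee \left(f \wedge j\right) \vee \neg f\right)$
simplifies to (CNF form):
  $f \wedge p$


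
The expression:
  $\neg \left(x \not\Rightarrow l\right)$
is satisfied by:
  {l: True, x: False}
  {x: False, l: False}
  {x: True, l: True}


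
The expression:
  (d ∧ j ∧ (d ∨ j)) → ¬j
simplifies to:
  ¬d ∨ ¬j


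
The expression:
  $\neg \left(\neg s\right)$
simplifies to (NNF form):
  $s$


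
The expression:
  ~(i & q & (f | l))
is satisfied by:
  {f: False, l: False, q: False, i: False}
  {l: True, i: False, f: False, q: False}
  {f: True, i: False, l: False, q: False}
  {l: True, f: True, i: False, q: False}
  {i: True, f: False, l: False, q: False}
  {i: True, l: True, f: False, q: False}
  {i: True, f: True, l: False, q: False}
  {i: True, l: True, f: True, q: False}
  {q: True, i: False, f: False, l: False}
  {q: True, l: True, i: False, f: False}
  {q: True, f: True, i: False, l: False}
  {q: True, l: True, f: True, i: False}
  {q: True, i: True, f: False, l: False}


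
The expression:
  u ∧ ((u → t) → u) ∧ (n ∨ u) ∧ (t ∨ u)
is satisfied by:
  {u: True}


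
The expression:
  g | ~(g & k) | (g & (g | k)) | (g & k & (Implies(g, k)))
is always true.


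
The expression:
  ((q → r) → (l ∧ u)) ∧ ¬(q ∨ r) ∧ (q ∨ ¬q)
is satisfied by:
  {u: True, l: True, q: False, r: False}


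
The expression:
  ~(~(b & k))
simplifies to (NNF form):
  b & k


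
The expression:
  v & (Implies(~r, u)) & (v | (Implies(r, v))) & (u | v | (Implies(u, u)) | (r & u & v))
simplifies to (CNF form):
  v & (r | u)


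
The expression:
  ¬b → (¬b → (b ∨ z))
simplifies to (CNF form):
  b ∨ z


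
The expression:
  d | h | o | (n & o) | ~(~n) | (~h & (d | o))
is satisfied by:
  {n: True, d: True, o: True, h: True}
  {n: True, d: True, o: True, h: False}
  {n: True, d: True, h: True, o: False}
  {n: True, d: True, h: False, o: False}
  {n: True, o: True, h: True, d: False}
  {n: True, o: True, h: False, d: False}
  {n: True, o: False, h: True, d: False}
  {n: True, o: False, h: False, d: False}
  {d: True, o: True, h: True, n: False}
  {d: True, o: True, h: False, n: False}
  {d: True, h: True, o: False, n: False}
  {d: True, h: False, o: False, n: False}
  {o: True, h: True, d: False, n: False}
  {o: True, d: False, h: False, n: False}
  {h: True, d: False, o: False, n: False}


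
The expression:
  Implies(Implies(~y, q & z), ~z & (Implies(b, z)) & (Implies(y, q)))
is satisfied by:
  {q: False, z: False, y: False, b: False}
  {b: True, q: False, z: False, y: False}
  {z: True, b: False, q: False, y: False}
  {b: True, z: True, q: False, y: False}
  {q: True, b: False, z: False, y: False}
  {b: True, q: True, z: False, y: False}
  {y: True, q: True, b: False, z: False}


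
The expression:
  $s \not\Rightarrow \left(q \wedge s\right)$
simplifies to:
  $s \wedge \neg q$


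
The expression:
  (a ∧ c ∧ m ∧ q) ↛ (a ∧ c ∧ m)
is never true.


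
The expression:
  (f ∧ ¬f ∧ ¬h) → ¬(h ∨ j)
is always true.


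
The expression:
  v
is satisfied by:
  {v: True}


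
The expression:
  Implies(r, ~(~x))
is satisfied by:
  {x: True, r: False}
  {r: False, x: False}
  {r: True, x: True}


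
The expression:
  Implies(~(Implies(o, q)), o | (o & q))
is always true.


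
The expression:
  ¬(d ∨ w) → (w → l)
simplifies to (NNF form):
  True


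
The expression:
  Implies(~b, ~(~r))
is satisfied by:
  {r: True, b: True}
  {r: True, b: False}
  {b: True, r: False}


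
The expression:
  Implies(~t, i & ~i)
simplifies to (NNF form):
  t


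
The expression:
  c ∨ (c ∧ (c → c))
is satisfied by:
  {c: True}


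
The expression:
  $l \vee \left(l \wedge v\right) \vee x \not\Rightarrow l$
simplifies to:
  $l \vee x$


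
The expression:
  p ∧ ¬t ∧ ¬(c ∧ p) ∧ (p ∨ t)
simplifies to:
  p ∧ ¬c ∧ ¬t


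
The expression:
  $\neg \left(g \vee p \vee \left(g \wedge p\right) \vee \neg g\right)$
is never true.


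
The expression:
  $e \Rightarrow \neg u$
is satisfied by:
  {u: False, e: False}
  {e: True, u: False}
  {u: True, e: False}


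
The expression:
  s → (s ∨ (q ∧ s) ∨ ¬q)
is always true.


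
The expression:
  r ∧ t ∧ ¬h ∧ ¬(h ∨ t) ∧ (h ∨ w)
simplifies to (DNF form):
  False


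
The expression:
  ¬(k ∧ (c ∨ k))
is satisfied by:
  {k: False}


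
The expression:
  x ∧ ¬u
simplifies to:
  x ∧ ¬u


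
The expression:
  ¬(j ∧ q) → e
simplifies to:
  e ∨ (j ∧ q)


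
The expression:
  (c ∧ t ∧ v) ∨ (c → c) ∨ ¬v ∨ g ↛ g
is always true.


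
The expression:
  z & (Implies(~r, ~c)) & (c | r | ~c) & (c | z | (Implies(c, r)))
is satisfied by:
  {z: True, r: True, c: False}
  {z: True, c: False, r: False}
  {z: True, r: True, c: True}


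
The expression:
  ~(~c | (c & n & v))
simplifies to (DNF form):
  (c & ~n) | (c & ~v)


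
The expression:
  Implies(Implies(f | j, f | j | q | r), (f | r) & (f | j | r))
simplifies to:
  f | r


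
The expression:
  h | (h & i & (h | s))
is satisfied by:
  {h: True}


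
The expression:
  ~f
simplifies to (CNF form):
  ~f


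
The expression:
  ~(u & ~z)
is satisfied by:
  {z: True, u: False}
  {u: False, z: False}
  {u: True, z: True}


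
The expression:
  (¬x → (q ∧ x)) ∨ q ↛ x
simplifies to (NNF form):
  q ∨ x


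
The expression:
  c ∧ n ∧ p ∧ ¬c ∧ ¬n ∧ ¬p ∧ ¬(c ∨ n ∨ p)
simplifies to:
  False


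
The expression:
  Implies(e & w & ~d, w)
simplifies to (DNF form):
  True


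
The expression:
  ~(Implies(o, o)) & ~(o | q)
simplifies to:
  False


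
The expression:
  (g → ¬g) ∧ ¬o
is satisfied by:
  {g: False, o: False}


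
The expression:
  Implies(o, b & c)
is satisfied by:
  {c: True, b: True, o: False}
  {c: True, b: False, o: False}
  {b: True, c: False, o: False}
  {c: False, b: False, o: False}
  {c: True, o: True, b: True}


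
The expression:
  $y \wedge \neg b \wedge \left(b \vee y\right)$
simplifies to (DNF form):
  $y \wedge \neg b$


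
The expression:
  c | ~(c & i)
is always true.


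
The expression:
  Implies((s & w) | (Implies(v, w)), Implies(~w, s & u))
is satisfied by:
  {s: True, v: True, w: True, u: True}
  {s: True, v: True, w: True, u: False}
  {v: True, w: True, u: True, s: False}
  {v: True, w: True, u: False, s: False}
  {s: True, v: True, u: True, w: False}
  {s: True, v: True, u: False, w: False}
  {v: True, u: True, w: False, s: False}
  {v: True, u: False, w: False, s: False}
  {s: True, w: True, u: True, v: False}
  {s: True, w: True, u: False, v: False}
  {w: True, u: True, v: False, s: False}
  {w: True, v: False, u: False, s: False}
  {s: True, u: True, v: False, w: False}


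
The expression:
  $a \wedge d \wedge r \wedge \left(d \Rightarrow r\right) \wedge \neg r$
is never true.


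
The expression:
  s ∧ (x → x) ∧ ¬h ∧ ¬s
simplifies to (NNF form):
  False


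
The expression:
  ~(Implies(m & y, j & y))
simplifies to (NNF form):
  m & y & ~j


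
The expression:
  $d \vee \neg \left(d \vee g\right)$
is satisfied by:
  {d: True, g: False}
  {g: False, d: False}
  {g: True, d: True}


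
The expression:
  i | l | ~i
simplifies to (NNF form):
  True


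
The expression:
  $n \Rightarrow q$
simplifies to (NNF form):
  $q \vee \neg n$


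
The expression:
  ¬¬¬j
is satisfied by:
  {j: False}


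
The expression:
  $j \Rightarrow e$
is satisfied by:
  {e: True, j: False}
  {j: False, e: False}
  {j: True, e: True}


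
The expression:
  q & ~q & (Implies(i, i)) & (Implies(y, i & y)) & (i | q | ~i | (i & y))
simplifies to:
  False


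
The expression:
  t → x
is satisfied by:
  {x: True, t: False}
  {t: False, x: False}
  {t: True, x: True}


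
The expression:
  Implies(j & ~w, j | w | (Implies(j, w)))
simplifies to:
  True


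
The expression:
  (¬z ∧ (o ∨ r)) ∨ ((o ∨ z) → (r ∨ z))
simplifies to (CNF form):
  True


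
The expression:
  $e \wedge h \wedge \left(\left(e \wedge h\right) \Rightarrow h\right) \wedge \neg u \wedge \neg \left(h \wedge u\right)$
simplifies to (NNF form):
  $e \wedge h \wedge \neg u$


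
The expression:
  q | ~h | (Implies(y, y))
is always true.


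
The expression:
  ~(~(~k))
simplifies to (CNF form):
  ~k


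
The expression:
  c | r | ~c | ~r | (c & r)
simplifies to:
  True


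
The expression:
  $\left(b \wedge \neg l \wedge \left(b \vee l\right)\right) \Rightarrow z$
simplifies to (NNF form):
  $l \vee z \vee \neg b$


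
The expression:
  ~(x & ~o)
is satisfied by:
  {o: True, x: False}
  {x: False, o: False}
  {x: True, o: True}


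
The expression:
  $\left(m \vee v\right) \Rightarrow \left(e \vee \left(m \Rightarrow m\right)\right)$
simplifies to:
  $\text{True}$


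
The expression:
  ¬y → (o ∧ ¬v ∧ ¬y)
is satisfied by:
  {y: True, o: True, v: False}
  {y: True, v: False, o: False}
  {y: True, o: True, v: True}
  {y: True, v: True, o: False}
  {o: True, v: False, y: False}


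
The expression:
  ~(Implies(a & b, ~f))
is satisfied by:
  {a: True, b: True, f: True}


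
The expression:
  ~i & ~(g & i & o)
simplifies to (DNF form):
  ~i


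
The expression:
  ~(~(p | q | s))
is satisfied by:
  {p: True, q: True, s: True}
  {p: True, q: True, s: False}
  {p: True, s: True, q: False}
  {p: True, s: False, q: False}
  {q: True, s: True, p: False}
  {q: True, s: False, p: False}
  {s: True, q: False, p: False}


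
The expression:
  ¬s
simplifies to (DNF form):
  ¬s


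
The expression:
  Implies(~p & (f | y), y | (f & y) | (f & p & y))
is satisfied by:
  {y: True, p: True, f: False}
  {y: True, p: False, f: False}
  {p: True, y: False, f: False}
  {y: False, p: False, f: False}
  {f: True, y: True, p: True}
  {f: True, y: True, p: False}
  {f: True, p: True, y: False}


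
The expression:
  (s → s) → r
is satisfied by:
  {r: True}


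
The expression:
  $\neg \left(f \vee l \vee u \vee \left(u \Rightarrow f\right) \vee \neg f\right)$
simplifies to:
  $\text{False}$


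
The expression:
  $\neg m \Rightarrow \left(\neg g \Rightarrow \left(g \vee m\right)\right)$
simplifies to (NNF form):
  $g \vee m$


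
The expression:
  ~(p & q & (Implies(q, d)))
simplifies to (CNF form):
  ~d | ~p | ~q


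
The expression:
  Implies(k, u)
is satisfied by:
  {u: True, k: False}
  {k: False, u: False}
  {k: True, u: True}


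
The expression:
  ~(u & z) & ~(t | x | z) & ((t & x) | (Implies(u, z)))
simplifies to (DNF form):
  ~t & ~u & ~x & ~z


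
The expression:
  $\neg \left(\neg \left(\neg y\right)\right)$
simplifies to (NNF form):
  $\neg y$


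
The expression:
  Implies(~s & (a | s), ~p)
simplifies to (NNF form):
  s | ~a | ~p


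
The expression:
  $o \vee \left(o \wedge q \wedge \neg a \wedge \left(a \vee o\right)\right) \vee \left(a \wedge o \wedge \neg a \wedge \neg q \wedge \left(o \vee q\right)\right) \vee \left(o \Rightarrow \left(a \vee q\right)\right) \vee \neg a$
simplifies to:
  $\text{True}$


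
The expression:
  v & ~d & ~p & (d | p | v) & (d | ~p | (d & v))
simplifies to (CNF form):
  v & ~d & ~p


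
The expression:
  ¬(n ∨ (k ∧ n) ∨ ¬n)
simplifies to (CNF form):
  False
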